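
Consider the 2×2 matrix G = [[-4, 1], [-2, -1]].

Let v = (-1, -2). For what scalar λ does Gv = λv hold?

Compute Gv: G·(-1, -2) = (2, 4).
Since Gv = λv, compare component 1: 2 = λ·-1, so λ = -2.

-2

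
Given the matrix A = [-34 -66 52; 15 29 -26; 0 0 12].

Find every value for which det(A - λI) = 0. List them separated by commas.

The characteristic polynomial is p(t) = det(tI - A).
Expanding the 3×3 determinant: p(t) = t^3 - 7t^2 - 56t - 48.
Since p(-4) = 0, t = -4 is a root.
Dividing by (t + 4) leaves t^2 - 11t - 12.
The quadratic factors as (t + 1)·(t - 12).
Eigenvalues: -4, -1, 12.

-4, -1, 12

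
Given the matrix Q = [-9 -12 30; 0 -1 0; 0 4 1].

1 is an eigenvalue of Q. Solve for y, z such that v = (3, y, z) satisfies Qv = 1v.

0, 1

We need (Q - 1I)v = 0.
Q - 1I = [[-10, -12, 30], [0, -2, 0], [0, 4, 0]].
Row 1: (-10)·3 + (-12)·y + (30)·z = 0
Row 2: (0)·3 + (-2)·y + (0)·z = 0
Row 3: (0)·3 + (4)·y + (0)·z = 0
Solving gives y = 0, z = 1.
Check: Q·(3, 0, 1) = (3, 0, 1) = 1·(3, 0, 1).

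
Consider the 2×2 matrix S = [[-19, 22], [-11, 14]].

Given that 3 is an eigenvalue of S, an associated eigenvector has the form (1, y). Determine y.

We need (S - 3I)v = 0.
S - 3I = [[-22, 22], [-11, 11]].
Row 1: (-22)·1 + (22)·y = 0
Row 2: (-11)·1 + (11)·y = 0
Solving gives y = 1.
Check: S·(1, 1) = (3, 3) = 3·(1, 1).

1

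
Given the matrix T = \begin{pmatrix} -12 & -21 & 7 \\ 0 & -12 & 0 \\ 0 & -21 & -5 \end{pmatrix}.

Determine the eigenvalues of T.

Set up det(μI - T) = 0.
Cofactor expansion gives p(μ) = μ^3 + 29μ^2 + 264μ + 720.
Try μ = -5: p(-5) = 0, so -5 is a root.
Factor out (μ + 5): p(μ) = (μ + 5)·(μ^2 + 24μ + 144).
The quadratic factor is (μ + 12)^2.
Eigenvalues: -12, -12, -5.

-12, -12, -5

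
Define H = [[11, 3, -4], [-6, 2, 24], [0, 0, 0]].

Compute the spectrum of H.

0, 5, 8

Set up det(sI - H) = 0.
Expanding the 3×3 determinant: p(s) = s^3 - 13s^2 + 40s.
Since p(0) = 0, s = 0 is a root.
Factor out s: p(s) = s·(s^2 - 13s + 40).
The quadratic factors as (s - 5)·(s - 8).
Eigenvalues: 0, 5, 8.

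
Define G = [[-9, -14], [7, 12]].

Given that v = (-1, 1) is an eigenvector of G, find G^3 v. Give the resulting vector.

(-125, 125)

First find the eigenvalue: Gv = (-5, 5) = 5·(-1, 1), so λ = 5.
Then G^3 v = λ^3·v = 5^3·(-1, 1) = 125·(-1, 1) = (-125, 125).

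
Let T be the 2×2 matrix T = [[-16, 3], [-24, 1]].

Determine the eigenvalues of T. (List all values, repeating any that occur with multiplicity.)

-8, -7

det(T - λI) = (-16 - λ)(1 - λ) - (3)·(-24) = λ^2 + 15λ + 56.
This factors as (λ + 8)·(λ + 7) = 0.
Eigenvalues: -8, -7.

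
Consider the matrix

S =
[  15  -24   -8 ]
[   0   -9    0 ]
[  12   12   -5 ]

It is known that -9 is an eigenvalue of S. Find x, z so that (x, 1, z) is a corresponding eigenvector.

0, -3

We need (S + 9I)v = 0.
S + 9I = [[24, -24, -8], [0, 0, 0], [12, 12, 4]].
Row 1: (24)·x + (-24)·1 + (-8)·z = 0
Row 2: (0)·x + (0)·1 + (0)·z = 0
Row 3: (12)·x + (12)·1 + (4)·z = 0
Solving gives x = 0, z = -3.
Check: S·(0, 1, -3) = (0, -9, 27) = -9·(0, 1, -3).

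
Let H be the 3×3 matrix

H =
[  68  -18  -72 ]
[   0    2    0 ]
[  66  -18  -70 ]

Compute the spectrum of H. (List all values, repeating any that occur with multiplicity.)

Set up det(sI - H) = 0.
Cofactor expansion gives p(s) = s^3 - 12s + 16.
Rational-root test: s = 2 gives p(2) = 0.
Factor out (s - 2): p(s) = (s - 2)·(s^2 + 2s - 8).
The quadratic factors as (s + 4)·(s - 2).
Eigenvalues: -4, 2, 2.

-4, 2, 2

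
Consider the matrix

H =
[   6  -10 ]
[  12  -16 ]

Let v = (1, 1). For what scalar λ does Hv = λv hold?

Compute Hv: H·(1, 1) = (-4, -4).
Since Hv = λv, compare component 1: -4 = λ·1, so λ = -4.

-4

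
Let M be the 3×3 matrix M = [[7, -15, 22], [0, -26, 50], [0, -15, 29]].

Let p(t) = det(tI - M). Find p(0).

p(0) = det(0·I − M) = det(−M) = (−1)^3·det(M).
det(M) = -28, so p(0) = 28.

28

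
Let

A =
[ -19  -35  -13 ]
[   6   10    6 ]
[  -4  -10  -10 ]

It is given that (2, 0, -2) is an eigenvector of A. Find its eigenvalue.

Compute Av: A·(2, 0, -2) = (-12, 0, 12).
Since Av = λv, compare component 1: -12 = λ·2, so λ = -6.

-6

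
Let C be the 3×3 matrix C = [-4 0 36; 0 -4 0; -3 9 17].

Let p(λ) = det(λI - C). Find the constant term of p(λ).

160

p(λ) = λ^3 - 9λ^2 - 12λ + 160.
The constant term is 160.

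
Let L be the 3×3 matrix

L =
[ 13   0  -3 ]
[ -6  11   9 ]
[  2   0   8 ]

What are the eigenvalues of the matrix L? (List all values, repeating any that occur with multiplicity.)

Set up det(rI - L) = 0.
Expanding along the first row, p(r) = r^3 - 32r^2 + 341r - 1210.
Rational-root test: r = 10 gives p(10) = 0.
Factor out (r - 10): p(r) = (r - 10)·(r^2 - 22r + 121).
The quadratic factor is (r - 11)^2.
Eigenvalues: 10, 11, 11.

10, 11, 11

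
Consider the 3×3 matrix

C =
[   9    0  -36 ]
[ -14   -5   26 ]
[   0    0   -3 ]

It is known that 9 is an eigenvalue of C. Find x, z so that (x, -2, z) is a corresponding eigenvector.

2, 0

We need (C - 9I)v = 0.
C - 9I = [[0, 0, -36], [-14, -14, 26], [0, 0, -12]].
Row 1: (0)·x + (0)·-2 + (-36)·z = 0
Row 2: (-14)·x + (-14)·-2 + (26)·z = 0
Row 3: (0)·x + (0)·-2 + (-12)·z = 0
Solving gives x = 2, z = 0.
Check: C·(2, -2, 0) = (18, -18, 0) = 9·(2, -2, 0).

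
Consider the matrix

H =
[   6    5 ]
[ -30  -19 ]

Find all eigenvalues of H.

-9, -4

det(H - λI) = (6 - λ)(-19 - λ) - (5)·(-30) = λ^2 + 13λ + 36.
This factors as (λ + 9)·(λ + 4) = 0.
Eigenvalues: -9, -4.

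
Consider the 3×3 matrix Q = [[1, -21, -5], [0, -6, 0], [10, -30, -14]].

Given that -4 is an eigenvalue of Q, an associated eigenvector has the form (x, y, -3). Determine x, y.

We need (Q + 4I)v = 0.
Q + 4I = [[5, -21, -5], [0, -2, 0], [10, -30, -10]].
Row 1: (5)·x + (-21)·y + (-5)·-3 = 0
Row 2: (0)·x + (-2)·y + (0)·-3 = 0
Row 3: (10)·x + (-30)·y + (-10)·-3 = 0
Solving gives x = -3, y = 0.
Check: Q·(-3, 0, -3) = (12, 0, 12) = -4·(-3, 0, -3).

-3, 0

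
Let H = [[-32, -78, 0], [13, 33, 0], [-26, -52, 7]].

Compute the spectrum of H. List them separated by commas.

The characteristic polynomial is p(r) = det(rI - H).
Expanding along the first row, p(r) = r^3 - 8r^2 - 35r + 294.
Rational-root test: r = -6 gives p(-6) = 0.
Factor out (r + 6): p(r) = (r + 6)·(r^2 - 14r + 49).
The quadratic factor is (r - 7)^2.
Eigenvalues: -6, 7, 7.

-6, 7, 7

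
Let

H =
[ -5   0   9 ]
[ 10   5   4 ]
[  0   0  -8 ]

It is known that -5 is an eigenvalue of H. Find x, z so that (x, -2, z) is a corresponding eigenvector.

We need (H + 5I)v = 0.
H + 5I = [[0, 0, 9], [10, 10, 4], [0, 0, -3]].
Row 1: (0)·x + (0)·-2 + (9)·z = 0
Row 2: (10)·x + (10)·-2 + (4)·z = 0
Row 3: (0)·x + (0)·-2 + (-3)·z = 0
Solving gives x = 2, z = 0.
Check: H·(2, -2, 0) = (-10, 10, 0) = -5·(2, -2, 0).

2, 0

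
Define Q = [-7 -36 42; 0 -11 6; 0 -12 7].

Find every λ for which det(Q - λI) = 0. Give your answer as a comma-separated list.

The characteristic polynomial is p(λ) = det(λI - Q).
Expanding along the first row, p(λ) = λ^3 + 11λ^2 + 23λ - 35.
Rational-root test: λ = -5 gives p(-5) = 0.
Factor out (λ + 5): p(λ) = (λ + 5)·(λ^2 + 6λ - 7).
The quadratic factors as (λ + 7)·(λ - 1).
Eigenvalues: -7, -5, 1.

-7, -5, 1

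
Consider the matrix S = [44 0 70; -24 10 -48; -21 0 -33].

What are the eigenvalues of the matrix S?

The characteristic polynomial is p(lambda) = det(lambda·I - S).
Expanding along the first row, p(lambda) = lambda^3 - 21·lambda^2 + 128·lambda - 180.
Rational-root test: lambda = 9 gives p(9) = 0.
Dividing by (lambda - 9) leaves lambda^2 - 12·lambda + 20.
The quadratic factors as (lambda - 2)·(lambda - 10).
Eigenvalues: 2, 9, 10.

2, 9, 10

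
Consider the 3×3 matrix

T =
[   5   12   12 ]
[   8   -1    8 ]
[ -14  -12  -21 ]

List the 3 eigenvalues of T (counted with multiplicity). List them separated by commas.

-9, -7, -1

Compute the characteristic polynomial p(λ) = det(λI - T).
Expanding the 3×3 determinant: p(λ) = λ^3 + 17λ^2 + 79λ + 63.
Since p(-9) = 0, λ = -9 is a root.
Factor out (λ + 9): p(λ) = (λ + 9)·(λ^2 + 8λ + 7).
The quadratic factors as (λ + 7)·(λ + 1).
Eigenvalues: -9, -7, -1.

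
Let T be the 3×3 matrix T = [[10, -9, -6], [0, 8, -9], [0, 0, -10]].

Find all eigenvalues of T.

-10, 8, 10

T is upper triangular, so its eigenvalues are the diagonal entries.
Diagonal: 10, 8, -10.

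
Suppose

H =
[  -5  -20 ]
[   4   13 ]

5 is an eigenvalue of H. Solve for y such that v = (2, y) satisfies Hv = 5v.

-1

We need (H - 5I)v = 0.
H - 5I = [[-10, -20], [4, 8]].
Row 1: (-10)·2 + (-20)·y = 0
Row 2: (4)·2 + (8)·y = 0
Solving gives y = -1.
Check: H·(2, -1) = (10, -5) = 5·(2, -1).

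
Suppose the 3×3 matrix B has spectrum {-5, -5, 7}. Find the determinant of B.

det(B) is the product of the eigenvalues: (-5) · (-5) · (7) = 175.

175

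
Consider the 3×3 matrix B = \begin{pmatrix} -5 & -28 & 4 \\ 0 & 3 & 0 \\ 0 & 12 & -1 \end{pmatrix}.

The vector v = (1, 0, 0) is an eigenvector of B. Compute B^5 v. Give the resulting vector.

First find the eigenvalue: Bv = (-5, 0, 0) = -5·(1, 0, 0), so λ = -5.
Then B^5 v = λ^5·v = (-5)^5·(1, 0, 0) = -3125·(1, 0, 0) = (-3125, 0, 0).

(-3125, 0, 0)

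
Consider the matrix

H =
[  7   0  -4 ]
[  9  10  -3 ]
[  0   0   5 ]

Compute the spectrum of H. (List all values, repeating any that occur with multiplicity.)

Set up det(sI - H) = 0.
Expanding the 3×3 determinant: p(s) = s^3 - 22s^2 + 155s - 350.
Try s = 7: p(7) = 0, so 7 is a root.
Dividing by (s - 7) leaves s^2 - 15s + 50.
The quadratic factors as (s - 5)·(s - 10).
Eigenvalues: 5, 7, 10.

5, 7, 10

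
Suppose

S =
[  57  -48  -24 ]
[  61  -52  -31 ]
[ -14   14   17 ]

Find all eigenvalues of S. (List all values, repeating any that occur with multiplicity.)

3, 9, 10

Compute the characteristic polynomial p(s) = det(sI - S).
Expanding the 3×3 determinant: p(s) = s^3 - 22s^2 + 147s - 270.
Rational-root test: s = 3 gives p(3) = 0.
Dividing by (s - 3) leaves s^2 - 19s + 90.
The quadratic factors as (s - 9)·(s - 10).
Eigenvalues: 3, 9, 10.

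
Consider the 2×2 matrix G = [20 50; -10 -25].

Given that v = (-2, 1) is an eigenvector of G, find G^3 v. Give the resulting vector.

(250, -125)

First find the eigenvalue: Gv = (10, -5) = -5·(-2, 1), so λ = -5.
Then G^3 v = λ^3·v = (-5)^3·(-2, 1) = -125·(-2, 1) = (250, -125).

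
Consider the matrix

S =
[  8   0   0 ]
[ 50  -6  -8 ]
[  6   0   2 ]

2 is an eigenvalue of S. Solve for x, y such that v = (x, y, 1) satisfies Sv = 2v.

0, -1

We need (S - 2I)v = 0.
S - 2I = [[6, 0, 0], [50, -8, -8], [6, 0, 0]].
Row 1: (6)·x + (0)·y + (0)·1 = 0
Row 2: (50)·x + (-8)·y + (-8)·1 = 0
Row 3: (6)·x + (0)·y + (0)·1 = 0
Solving gives x = 0, y = -1.
Check: S·(0, -1, 1) = (0, -2, 2) = 2·(0, -1, 1).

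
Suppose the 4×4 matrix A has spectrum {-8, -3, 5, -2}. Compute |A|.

det(A) is the product of the eigenvalues: (-8) · (-3) · (5) · (-2) = -240.

-240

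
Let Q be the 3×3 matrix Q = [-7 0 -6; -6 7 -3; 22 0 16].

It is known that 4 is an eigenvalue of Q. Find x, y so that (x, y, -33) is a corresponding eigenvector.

18, 3

We need (Q - 4I)v = 0.
Q - 4I = [[-11, 0, -6], [-6, 3, -3], [22, 0, 12]].
Row 1: (-11)·x + (0)·y + (-6)·-33 = 0
Row 2: (-6)·x + (3)·y + (-3)·-33 = 0
Row 3: (22)·x + (0)·y + (12)·-33 = 0
Solving gives x = 18, y = 3.
Check: Q·(18, 3, -33) = (72, 12, -132) = 4·(18, 3, -33).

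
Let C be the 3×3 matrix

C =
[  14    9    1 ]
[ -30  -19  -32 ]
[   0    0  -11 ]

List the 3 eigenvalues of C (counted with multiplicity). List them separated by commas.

-11, -4, -1

Compute the characteristic polynomial p(t) = det(tI - C).
Expanding the 3×3 determinant: p(t) = t^3 + 16t^2 + 59t + 44.
Since p(-1) = 0, t = -1 is a root.
Dividing by (t + 1) leaves t^2 + 15t + 44.
The quadratic factors as (t + 11)·(t + 4).
Eigenvalues: -11, -4, -1.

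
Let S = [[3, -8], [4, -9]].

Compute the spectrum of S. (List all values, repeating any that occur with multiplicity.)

det(S - lambda·I) = (3 - lambda)(-9 - lambda) - (-8)·(4) = lambda^2 + 6·lambda + 5.
This factors as (lambda + 5)·(lambda + 1) = 0.
Eigenvalues: -5, -1.

-5, -1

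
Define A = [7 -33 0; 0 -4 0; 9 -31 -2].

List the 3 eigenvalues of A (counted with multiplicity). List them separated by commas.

-4, -2, 7

The characteristic polynomial is p(r) = det(rI - A).
Expanding the 3×3 determinant: p(r) = r^3 - r^2 - 34r - 56.
Rational-root test: r = -2 gives p(-2) = 0.
Factor out (r + 2): p(r) = (r + 2)·(r^2 - 3r - 28).
The quadratic factors as (r + 4)·(r - 7).
Eigenvalues: -4, -2, 7.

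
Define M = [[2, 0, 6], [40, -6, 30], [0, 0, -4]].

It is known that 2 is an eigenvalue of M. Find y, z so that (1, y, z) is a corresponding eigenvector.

We need (M - 2I)v = 0.
M - 2I = [[0, 0, 6], [40, -8, 30], [0, 0, -6]].
Row 1: (0)·1 + (0)·y + (6)·z = 0
Row 2: (40)·1 + (-8)·y + (30)·z = 0
Row 3: (0)·1 + (0)·y + (-6)·z = 0
Solving gives y = 5, z = 0.
Check: M·(1, 5, 0) = (2, 10, 0) = 2·(1, 5, 0).

5, 0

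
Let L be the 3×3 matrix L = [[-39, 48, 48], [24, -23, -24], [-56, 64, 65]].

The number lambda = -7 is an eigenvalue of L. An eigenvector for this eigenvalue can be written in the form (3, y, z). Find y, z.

We need (L + 7I)v = 0.
L + 7I = [[-32, 48, 48], [24, -16, -24], [-56, 64, 72]].
Row 1: (-32)·3 + (48)·y + (48)·z = 0
Row 2: (24)·3 + (-16)·y + (-24)·z = 0
Row 3: (-56)·3 + (64)·y + (72)·z = 0
Solving gives y = -3, z = 5.
Check: L·(3, -3, 5) = (-21, 21, -35) = -7·(3, -3, 5).

-3, 5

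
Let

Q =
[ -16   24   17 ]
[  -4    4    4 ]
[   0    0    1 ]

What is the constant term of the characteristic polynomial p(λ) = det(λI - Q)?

-32

p(0) = det(0·I − Q) = det(−Q) = (−1)^3·det(Q).
det(Q) = 32, so p(0) = -32.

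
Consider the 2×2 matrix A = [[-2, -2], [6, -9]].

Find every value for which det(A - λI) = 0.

det(A - μI) = (-2 - μ)(-9 - μ) - (-2)·(6) = μ^2 + 11μ + 30.
This factors as (μ + 6)·(μ + 5) = 0.
Eigenvalues: -6, -5.

-6, -5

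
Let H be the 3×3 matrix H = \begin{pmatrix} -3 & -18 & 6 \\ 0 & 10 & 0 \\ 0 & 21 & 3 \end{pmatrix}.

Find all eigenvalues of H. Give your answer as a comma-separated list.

-3, 3, 10

Set up det(tI - H) = 0.
Expanding along the first row, p(t) = t^3 - 10t^2 - 9t + 90.
Rational-root test: t = 3 gives p(3) = 0.
Dividing by (t - 3) leaves t^2 - 7t - 30.
The quadratic factors as (t + 3)·(t - 10).
Eigenvalues: -3, 3, 10.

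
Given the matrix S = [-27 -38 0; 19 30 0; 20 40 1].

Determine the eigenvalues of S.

-8, 1, 11

The characteristic polynomial is p(s) = det(sI - S).
Expanding along the first row, p(s) = s^3 - 4s^2 - 85s + 88.
Since p(11) = 0, s = 11 is a root.
Factor out (s - 11): p(s) = (s - 11)·(s^2 + 7s - 8).
The quadratic factors as (s + 8)·(s - 1).
Eigenvalues: -8, 1, 11.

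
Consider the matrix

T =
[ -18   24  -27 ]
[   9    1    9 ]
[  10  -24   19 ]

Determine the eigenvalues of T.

-8, 1, 9

Compute the characteristic polynomial p(λ) = det(λI - T).
Expanding the 3×3 determinant: p(λ) = λ^3 - 2λ^2 - 71λ + 72.
Since p(-8) = 0, λ = -8 is a root.
Dividing by (λ + 8) leaves λ^2 - 10λ + 9.
The quadratic factors as (λ - 1)·(λ - 9).
Eigenvalues: -8, 1, 9.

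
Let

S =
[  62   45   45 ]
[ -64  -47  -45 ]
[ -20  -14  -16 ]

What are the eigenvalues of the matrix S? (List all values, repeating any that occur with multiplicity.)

The characteristic polynomial is p(λ) = det(λI - S).
Cofactor expansion gives p(λ) = λ^3 + λ^2 - 4λ - 4.
Rational-root test: λ = -1 gives p(-1) = 0.
Dividing by (λ + 1) leaves λ^2 - 4.
The quadratic factors as (λ + 2)·(λ - 2).
Eigenvalues: -2, -1, 2.

-2, -1, 2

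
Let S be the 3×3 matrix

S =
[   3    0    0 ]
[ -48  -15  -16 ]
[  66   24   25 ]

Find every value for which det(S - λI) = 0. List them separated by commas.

1, 3, 9

Compute the characteristic polynomial p(μ) = det(μI - S).
Expanding the 3×3 determinant: p(μ) = μ^3 - 13μ^2 + 39μ - 27.
Try μ = 3: p(3) = 0, so 3 is a root.
Dividing by (μ - 3) leaves μ^2 - 10μ + 9.
The quadratic factors as (μ - 1)·(μ - 9).
Eigenvalues: 1, 3, 9.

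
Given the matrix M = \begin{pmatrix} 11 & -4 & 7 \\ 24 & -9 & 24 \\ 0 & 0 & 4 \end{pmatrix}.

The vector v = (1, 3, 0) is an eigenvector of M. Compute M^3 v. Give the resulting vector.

First find the eigenvalue: Mv = (-1, -3, 0) = -1·(1, 3, 0), so λ = -1.
Then M^3 v = λ^3·v = (-1)^3·(1, 3, 0) = -1·(1, 3, 0) = (-1, -3, 0).

(-1, -3, 0)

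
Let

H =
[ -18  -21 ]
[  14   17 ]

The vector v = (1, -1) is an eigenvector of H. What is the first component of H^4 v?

First find the eigenvalue: Hv = (3, -3) = 3·(1, -1), so λ = 3.
Then H^4 v = λ^4·v = 3^4·(1, -1) = 81·(1, -1) = (81, -81).

81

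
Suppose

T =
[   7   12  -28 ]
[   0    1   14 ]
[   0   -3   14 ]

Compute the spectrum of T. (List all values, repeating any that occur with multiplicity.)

7, 7, 8

The characteristic polynomial is p(λ) = det(λI - T).
Expanding along the first row, p(λ) = λ^3 - 22λ^2 + 161λ - 392.
Try λ = 7: p(7) = 0, so 7 is a root.
Factor out (λ - 7): p(λ) = (λ - 7)·(λ^2 - 15λ + 56).
The quadratic factors as (λ - 7)·(λ - 8).
Eigenvalues: 7, 7, 8.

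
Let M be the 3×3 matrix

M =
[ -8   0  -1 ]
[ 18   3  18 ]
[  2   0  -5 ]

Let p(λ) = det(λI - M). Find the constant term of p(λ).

-126

p(λ) = λ^3 + 10λ^2 + 3λ - 126.
The constant term is -126.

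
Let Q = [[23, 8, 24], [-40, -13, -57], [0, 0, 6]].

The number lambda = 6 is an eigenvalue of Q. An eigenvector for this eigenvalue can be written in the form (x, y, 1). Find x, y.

0, -3

We need (Q - 6I)v = 0.
Q - 6I = [[17, 8, 24], [-40, -19, -57], [0, 0, 0]].
Row 1: (17)·x + (8)·y + (24)·1 = 0
Row 2: (-40)·x + (-19)·y + (-57)·1 = 0
Row 3: (0)·x + (0)·y + (0)·1 = 0
Solving gives x = 0, y = -3.
Check: Q·(0, -3, 1) = (0, -18, 6) = 6·(0, -3, 1).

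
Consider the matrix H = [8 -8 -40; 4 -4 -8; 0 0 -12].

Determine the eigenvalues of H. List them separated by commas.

-12, 0, 4

Set up det(sI - H) = 0.
Expanding the 3×3 determinant: p(s) = s^3 + 8s^2 - 48s.
Since p(0) = 0, s = 0 is a root.
Factor out s: p(s) = s·(s^2 + 8s - 48).
The quadratic factors as (s + 12)·(s - 4).
Eigenvalues: -12, 0, 4.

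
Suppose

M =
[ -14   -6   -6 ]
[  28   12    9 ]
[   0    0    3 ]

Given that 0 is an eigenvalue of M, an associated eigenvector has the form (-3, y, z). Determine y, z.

7, 0

We need (M)v = 0.
M = [[-14, -6, -6], [28, 12, 9], [0, 0, 3]].
Row 1: (-14)·-3 + (-6)·y + (-6)·z = 0
Row 2: (28)·-3 + (12)·y + (9)·z = 0
Row 3: (0)·-3 + (0)·y + (3)·z = 0
Solving gives y = 7, z = 0.
Check: M·(-3, 7, 0) = (0, 0, 0) = 0·(-3, 7, 0).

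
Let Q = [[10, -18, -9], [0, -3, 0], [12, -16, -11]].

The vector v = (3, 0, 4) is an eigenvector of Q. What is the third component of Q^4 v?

64

First find the eigenvalue: Qv = (-6, 0, -8) = -2·(3, 0, 4), so λ = -2.
Then Q^4 v = λ^4·v = (-2)^4·(3, 0, 4) = 16·(3, 0, 4) = (48, 0, 64).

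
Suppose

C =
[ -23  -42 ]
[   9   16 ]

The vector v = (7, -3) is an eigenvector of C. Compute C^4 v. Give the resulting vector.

(4375, -1875)

First find the eigenvalue: Cv = (-35, 15) = -5·(7, -3), so λ = -5.
Then C^4 v = λ^4·v = (-5)^4·(7, -3) = 625·(7, -3) = (4375, -1875).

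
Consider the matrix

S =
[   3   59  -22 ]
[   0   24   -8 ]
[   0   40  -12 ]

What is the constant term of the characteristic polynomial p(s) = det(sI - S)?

p(0) = det(0·I − S) = det(−S) = (−1)^3·det(S).
det(S) = 96, so p(0) = -96.

-96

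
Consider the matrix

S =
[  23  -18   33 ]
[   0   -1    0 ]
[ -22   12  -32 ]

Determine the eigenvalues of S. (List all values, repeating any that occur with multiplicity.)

Set up det(lambda·I - S) = 0.
Cofactor expansion gives p(lambda) = lambda^3 + 10·lambda^2 - lambda - 10.
Since p(1) = 0, lambda = 1 is a root.
Dividing by (lambda - 1) leaves lambda^2 + 11·lambda + 10.
The quadratic factors as (lambda + 10)·(lambda + 1).
Eigenvalues: -10, -1, 1.

-10, -1, 1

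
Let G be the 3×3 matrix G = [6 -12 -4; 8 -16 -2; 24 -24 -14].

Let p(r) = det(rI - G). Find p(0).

480

p(0) = det(0·I − G) = det(−G) = (−1)^3·det(G).
det(G) = -480, so p(0) = 480.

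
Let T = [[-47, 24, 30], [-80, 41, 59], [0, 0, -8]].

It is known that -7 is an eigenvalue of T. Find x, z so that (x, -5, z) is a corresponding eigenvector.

We need (T + 7I)v = 0.
T + 7I = [[-40, 24, 30], [-80, 48, 59], [0, 0, -1]].
Row 1: (-40)·x + (24)·-5 + (30)·z = 0
Row 2: (-80)·x + (48)·-5 + (59)·z = 0
Row 3: (0)·x + (0)·-5 + (-1)·z = 0
Solving gives x = -3, z = 0.
Check: T·(-3, -5, 0) = (21, 35, 0) = -7·(-3, -5, 0).

-3, 0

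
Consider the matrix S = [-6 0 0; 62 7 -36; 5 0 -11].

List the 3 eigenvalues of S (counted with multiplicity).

The characteristic polynomial is p(r) = det(rI - S).
Cofactor expansion gives p(r) = r^3 + 10r^2 - 53r - 462.
Since p(7) = 0, r = 7 is a root.
Dividing by (r - 7) leaves r^2 + 17r + 66.
The quadratic factors as (r + 11)·(r + 6).
Eigenvalues: -11, -6, 7.

-11, -6, 7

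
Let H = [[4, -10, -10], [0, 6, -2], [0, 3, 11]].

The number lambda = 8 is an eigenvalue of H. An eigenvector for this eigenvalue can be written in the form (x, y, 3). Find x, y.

We need (H - 8I)v = 0.
H - 8I = [[-4, -10, -10], [0, -2, -2], [0, 3, 3]].
Row 1: (-4)·x + (-10)·y + (-10)·3 = 0
Row 2: (0)·x + (-2)·y + (-2)·3 = 0
Row 3: (0)·x + (3)·y + (3)·3 = 0
Solving gives x = 0, y = -3.
Check: H·(0, -3, 3) = (0, -24, 24) = 8·(0, -3, 3).

0, -3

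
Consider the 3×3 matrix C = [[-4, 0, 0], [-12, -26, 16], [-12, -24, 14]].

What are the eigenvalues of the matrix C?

-10, -4, -2

Compute the characteristic polynomial p(r) = det(rI - C).
Expanding along the first row, p(r) = r^3 + 16r^2 + 68r + 80.
Rational-root test: r = -4 gives p(-4) = 0.
Dividing by (r + 4) leaves r^2 + 12r + 20.
The quadratic factors as (r + 10)·(r + 2).
Eigenvalues: -10, -4, -2.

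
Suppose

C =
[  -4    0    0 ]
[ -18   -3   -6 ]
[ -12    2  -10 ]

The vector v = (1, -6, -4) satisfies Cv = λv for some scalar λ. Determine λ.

Compute Cv: C·(1, -6, -4) = (-4, 24, 16).
Since Cv = λv, compare component 1: -4 = λ·1, so λ = -4.

-4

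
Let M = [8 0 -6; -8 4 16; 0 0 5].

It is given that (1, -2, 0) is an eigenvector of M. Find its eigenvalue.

8

Compute Mv: M·(1, -2, 0) = (8, -16, 0).
Since Mv = λv, compare component 1: 8 = λ·1, so λ = 8.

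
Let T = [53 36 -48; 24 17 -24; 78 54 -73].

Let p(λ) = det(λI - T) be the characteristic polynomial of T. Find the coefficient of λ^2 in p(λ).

The coefficient of λ^2 of det(λI - T) is −trace(T).
trace(T) = (53) + (17) + (-73) = -3, so the coefficient is 3.

3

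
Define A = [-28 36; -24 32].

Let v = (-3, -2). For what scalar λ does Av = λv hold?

-4

Compute Av: A·(-3, -2) = (12, 8).
Since Av = λv, compare component 1: 12 = λ·-3, so λ = -4.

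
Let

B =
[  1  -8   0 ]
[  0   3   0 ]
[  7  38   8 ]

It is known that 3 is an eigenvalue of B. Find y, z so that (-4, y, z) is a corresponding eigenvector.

We need (B - 3I)v = 0.
B - 3I = [[-2, -8, 0], [0, 0, 0], [7, 38, 5]].
Row 1: (-2)·-4 + (-8)·y + (0)·z = 0
Row 2: (0)·-4 + (0)·y + (0)·z = 0
Row 3: (7)·-4 + (38)·y + (5)·z = 0
Solving gives y = 1, z = -2.
Check: B·(-4, 1, -2) = (-12, 3, -6) = 3·(-4, 1, -2).

1, -2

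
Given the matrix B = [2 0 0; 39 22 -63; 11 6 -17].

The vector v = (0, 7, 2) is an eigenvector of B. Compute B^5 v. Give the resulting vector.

(0, 7168, 2048)

First find the eigenvalue: Bv = (0, 28, 8) = 4·(0, 7, 2), so λ = 4.
Then B^5 v = λ^5·v = 4^5·(0, 7, 2) = 1024·(0, 7, 2) = (0, 7168, 2048).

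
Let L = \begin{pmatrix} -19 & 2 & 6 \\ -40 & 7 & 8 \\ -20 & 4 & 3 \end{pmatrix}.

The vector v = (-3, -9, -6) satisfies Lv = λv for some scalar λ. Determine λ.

Compute Lv: L·(-3, -9, -6) = (3, 9, 6).
Since Lv = λv, compare component 1: 3 = λ·-3, so λ = -1.

-1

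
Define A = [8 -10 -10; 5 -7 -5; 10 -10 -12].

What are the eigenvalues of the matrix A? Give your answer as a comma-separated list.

The characteristic polynomial is p(t) = det(tI - A).
Cofactor expansion gives p(t) = t^3 + 11t^2 + 32t + 28.
Try t = -2: p(-2) = 0, so -2 is a root.
Factor out (t + 2): p(t) = (t + 2)·(t^2 + 9t + 14).
The quadratic factors as (t + 7)·(t + 2).
Eigenvalues: -7, -2, -2.

-7, -2, -2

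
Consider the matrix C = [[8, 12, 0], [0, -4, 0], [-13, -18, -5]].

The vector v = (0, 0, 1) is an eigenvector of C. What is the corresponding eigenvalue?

Compute Cv: C·(0, 0, 1) = (0, 0, -5).
Since Cv = λv, compare component 3: -5 = λ·1, so λ = -5.

-5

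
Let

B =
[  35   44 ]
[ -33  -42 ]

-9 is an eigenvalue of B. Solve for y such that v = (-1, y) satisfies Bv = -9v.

1

We need (B + 9I)v = 0.
B + 9I = [[44, 44], [-33, -33]].
Row 1: (44)·-1 + (44)·y = 0
Row 2: (-33)·-1 + (-33)·y = 0
Solving gives y = 1.
Check: B·(-1, 1) = (9, -9) = -9·(-1, 1).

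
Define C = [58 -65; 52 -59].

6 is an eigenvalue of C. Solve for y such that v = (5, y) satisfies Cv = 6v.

4

We need (C - 6I)v = 0.
C - 6I = [[52, -65], [52, -65]].
Row 1: (52)·5 + (-65)·y = 0
Row 2: (52)·5 + (-65)·y = 0
Solving gives y = 4.
Check: C·(5, 4) = (30, 24) = 6·(5, 4).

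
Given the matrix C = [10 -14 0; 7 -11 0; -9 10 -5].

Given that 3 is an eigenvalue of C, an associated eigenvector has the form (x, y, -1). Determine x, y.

We need (C - 3I)v = 0.
C - 3I = [[7, -14, 0], [7, -14, 0], [-9, 10, -8]].
Row 1: (7)·x + (-14)·y + (0)·-1 = 0
Row 2: (7)·x + (-14)·y + (0)·-1 = 0
Row 3: (-9)·x + (10)·y + (-8)·-1 = 0
Solving gives x = 2, y = 1.
Check: C·(2, 1, -1) = (6, 3, -3) = 3·(2, 1, -1).

2, 1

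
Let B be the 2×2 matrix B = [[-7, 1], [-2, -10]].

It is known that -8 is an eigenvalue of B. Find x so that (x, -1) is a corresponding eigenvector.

1

We need (B + 8I)v = 0.
B + 8I = [[1, 1], [-2, -2]].
Row 1: (1)·x + (1)·-1 = 0
Row 2: (-2)·x + (-2)·-1 = 0
Solving gives x = 1.
Check: B·(1, -1) = (-8, 8) = -8·(1, -1).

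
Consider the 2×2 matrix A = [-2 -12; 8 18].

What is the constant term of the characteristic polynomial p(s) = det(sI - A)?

60

p(0) = det(0·I − A) = det(−A) = (−1)^2·det(A).
det(A) = 60, so p(0) = 60.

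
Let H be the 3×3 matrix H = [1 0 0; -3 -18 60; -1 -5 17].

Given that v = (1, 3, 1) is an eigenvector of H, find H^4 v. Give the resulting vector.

First find the eigenvalue: Hv = (1, 3, 1) = 1·(1, 3, 1), so λ = 1.
Then H^4 v = λ^4·v = 1^4·(1, 3, 1) = 1·(1, 3, 1) = (1, 3, 1).

(1, 3, 1)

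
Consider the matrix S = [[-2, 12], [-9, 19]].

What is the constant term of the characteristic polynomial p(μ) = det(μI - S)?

70

p(0) = det(0·I − S) = det(−S) = (−1)^2·det(S).
det(S) = 70, so p(0) = 70.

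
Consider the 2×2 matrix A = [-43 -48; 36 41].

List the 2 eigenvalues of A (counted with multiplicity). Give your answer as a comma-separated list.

det(A - λI) = (-43 - λ)(41 - λ) - (-48)·(36) = λ^2 + 2λ - 35.
This factors as (λ + 7)·(λ - 5) = 0.
Eigenvalues: -7, 5.

-7, 5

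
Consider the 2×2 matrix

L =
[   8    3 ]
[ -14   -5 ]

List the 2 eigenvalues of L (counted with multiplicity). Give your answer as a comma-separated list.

1, 2

det(L - sI) = (8 - s)(-5 - s) - (3)·(-14) = s^2 - 3s + 2.
This factors as (s - 1)·(s - 2) = 0.
Eigenvalues: 1, 2.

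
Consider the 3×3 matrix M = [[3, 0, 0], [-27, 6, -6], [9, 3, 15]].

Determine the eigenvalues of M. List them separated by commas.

Set up det(lambda·I - M) = 0.
Cofactor expansion gives p(lambda) = lambda^3 - 24·lambda^2 + 171·lambda - 324.
Rational-root test: lambda = 3 gives p(3) = 0.
Factor out (lambda - 3): p(lambda) = (lambda - 3)·(lambda^2 - 21·lambda + 108).
The quadratic factors as (lambda - 9)·(lambda - 12).
Eigenvalues: 3, 9, 12.

3, 9, 12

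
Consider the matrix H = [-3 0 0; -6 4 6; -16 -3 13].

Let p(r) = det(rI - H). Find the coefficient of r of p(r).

19

p(r) = r^3 - 14r^2 + 19r + 210.
The coefficient of r is 19.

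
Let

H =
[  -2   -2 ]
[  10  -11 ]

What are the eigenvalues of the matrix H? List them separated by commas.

det(H - tI) = (-2 - t)(-11 - t) - (-2)·(10) = t^2 + 13t + 42.
This factors as (t + 7)·(t + 6) = 0.
Eigenvalues: -7, -6.

-7, -6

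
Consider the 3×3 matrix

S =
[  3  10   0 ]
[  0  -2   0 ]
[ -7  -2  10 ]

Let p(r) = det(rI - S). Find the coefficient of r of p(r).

4

p(r) = r^3 - 11r^2 + 4r + 60.
The coefficient of r is 4.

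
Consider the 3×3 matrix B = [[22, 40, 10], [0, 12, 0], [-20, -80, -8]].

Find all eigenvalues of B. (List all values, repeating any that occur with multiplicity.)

Compute the characteristic polynomial p(λ) = det(λI - B).
Cofactor expansion gives p(λ) = λ^3 - 26λ^2 + 192λ - 288.
Rational-root test: λ = 2 gives p(2) = 0.
Dividing by (λ - 2) leaves λ^2 - 24λ + 144.
The quadratic factor is (λ - 12)^2.
Eigenvalues: 2, 12, 12.

2, 12, 12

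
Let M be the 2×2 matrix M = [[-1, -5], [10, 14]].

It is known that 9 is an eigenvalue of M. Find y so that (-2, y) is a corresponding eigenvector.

4

We need (M - 9I)v = 0.
M - 9I = [[-10, -5], [10, 5]].
Row 1: (-10)·-2 + (-5)·y = 0
Row 2: (10)·-2 + (5)·y = 0
Solving gives y = 4.
Check: M·(-2, 4) = (-18, 36) = 9·(-2, 4).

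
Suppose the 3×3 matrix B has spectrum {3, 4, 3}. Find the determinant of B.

det(B) is the product of the eigenvalues: (3) · (4) · (3) = 36.

36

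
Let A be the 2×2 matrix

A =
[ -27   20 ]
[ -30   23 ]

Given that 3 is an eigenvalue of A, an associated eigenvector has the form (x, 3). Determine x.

2

We need (A - 3I)v = 0.
A - 3I = [[-30, 20], [-30, 20]].
Row 1: (-30)·x + (20)·3 = 0
Row 2: (-30)·x + (20)·3 = 0
Solving gives x = 2.
Check: A·(2, 3) = (6, 9) = 3·(2, 3).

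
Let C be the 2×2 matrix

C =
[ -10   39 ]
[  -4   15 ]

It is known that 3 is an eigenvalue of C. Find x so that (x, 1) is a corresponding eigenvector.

We need (C - 3I)v = 0.
C - 3I = [[-13, 39], [-4, 12]].
Row 1: (-13)·x + (39)·1 = 0
Row 2: (-4)·x + (12)·1 = 0
Solving gives x = 3.
Check: C·(3, 1) = (9, 3) = 3·(3, 1).

3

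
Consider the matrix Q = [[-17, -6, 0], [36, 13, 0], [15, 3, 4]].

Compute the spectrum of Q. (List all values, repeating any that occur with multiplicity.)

Set up det(μI - Q) = 0.
Expanding along the first row, p(μ) = μ^3 - 21μ + 20.
Try μ = 1: p(1) = 0, so 1 is a root.
Factor out (μ - 1): p(μ) = (μ - 1)·(μ^2 + μ - 20).
The quadratic factors as (μ + 5)·(μ - 4).
Eigenvalues: -5, 1, 4.

-5, 1, 4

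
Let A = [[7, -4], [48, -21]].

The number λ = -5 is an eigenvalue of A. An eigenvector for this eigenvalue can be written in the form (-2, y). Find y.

We need (A + 5I)v = 0.
A + 5I = [[12, -4], [48, -16]].
Row 1: (12)·-2 + (-4)·y = 0
Row 2: (48)·-2 + (-16)·y = 0
Solving gives y = -6.
Check: A·(-2, -6) = (10, 30) = -5·(-2, -6).

-6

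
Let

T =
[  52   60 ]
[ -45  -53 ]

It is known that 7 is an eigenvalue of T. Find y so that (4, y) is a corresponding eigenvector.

-3

We need (T - 7I)v = 0.
T - 7I = [[45, 60], [-45, -60]].
Row 1: (45)·4 + (60)·y = 0
Row 2: (-45)·4 + (-60)·y = 0
Solving gives y = -3.
Check: T·(4, -3) = (28, -21) = 7·(4, -3).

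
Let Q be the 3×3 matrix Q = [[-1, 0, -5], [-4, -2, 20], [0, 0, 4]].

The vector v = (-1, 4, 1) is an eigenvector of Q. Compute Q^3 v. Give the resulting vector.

(-64, 256, 64)

First find the eigenvalue: Qv = (-4, 16, 4) = 4·(-1, 4, 1), so λ = 4.
Then Q^3 v = λ^3·v = 4^3·(-1, 4, 1) = 64·(-1, 4, 1) = (-64, 256, 64).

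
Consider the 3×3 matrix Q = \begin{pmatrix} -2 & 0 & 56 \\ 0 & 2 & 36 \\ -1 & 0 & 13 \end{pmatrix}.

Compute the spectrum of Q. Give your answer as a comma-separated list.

Compute the characteristic polynomial p(r) = det(rI - Q).
Expanding the 3×3 determinant: p(r) = r^3 - 13r^2 + 52r - 60.
Rational-root test: r = 2 gives p(2) = 0.
Dividing by (r - 2) leaves r^2 - 11r + 30.
The quadratic factors as (r - 5)·(r - 6).
Eigenvalues: 2, 5, 6.

2, 5, 6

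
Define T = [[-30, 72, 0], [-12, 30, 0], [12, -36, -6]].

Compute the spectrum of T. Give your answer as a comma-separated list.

-6, -6, 6

Compute the characteristic polynomial p(lambda) = det(lambda·I - T).
Expanding along the first row, p(lambda) = lambda^3 + 6·lambda^2 - 36·lambda - 216.
Rational-root test: lambda = -6 gives p(-6) = 0.
Factor out (lambda + 6): p(lambda) = (lambda + 6)·(lambda^2 - 36).
The quadratic factors as (lambda + 6)·(lambda - 6).
Eigenvalues: -6, -6, 6.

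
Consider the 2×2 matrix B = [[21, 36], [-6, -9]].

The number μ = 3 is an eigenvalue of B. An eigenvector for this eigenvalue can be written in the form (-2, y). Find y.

We need (B - 3I)v = 0.
B - 3I = [[18, 36], [-6, -12]].
Row 1: (18)·-2 + (36)·y = 0
Row 2: (-6)·-2 + (-12)·y = 0
Solving gives y = 1.
Check: B·(-2, 1) = (-6, 3) = 3·(-2, 1).

1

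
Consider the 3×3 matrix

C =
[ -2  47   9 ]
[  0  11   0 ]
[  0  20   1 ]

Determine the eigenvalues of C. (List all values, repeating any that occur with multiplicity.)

Compute the characteristic polynomial p(λ) = det(λI - C).
Cofactor expansion gives p(λ) = λ^3 - 10λ^2 - 13λ + 22.
Try λ = 1: p(1) = 0, so 1 is a root.
Factor out (λ - 1): p(λ) = (λ - 1)·(λ^2 - 9λ - 22).
The quadratic factors as (λ + 2)·(λ - 11).
Eigenvalues: -2, 1, 11.

-2, 1, 11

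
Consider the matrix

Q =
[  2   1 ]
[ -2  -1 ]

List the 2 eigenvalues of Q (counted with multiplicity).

0, 1

det(Q - rI) = (2 - r)(-1 - r) - (1)·(-2) = r^2 - r.
This factors as r·(r - 1) = 0.
Eigenvalues: 0, 1.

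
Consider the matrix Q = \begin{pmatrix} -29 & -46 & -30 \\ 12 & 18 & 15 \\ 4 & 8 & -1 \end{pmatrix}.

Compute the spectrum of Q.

Compute the characteristic polynomial p(λ) = det(λI - Q).
Expanding along the first row, p(λ) = λ^3 + 12λ^2 + 41λ + 30.
Try λ = -1: p(-1) = 0, so -1 is a root.
Dividing by (λ + 1) leaves λ^2 + 11λ + 30.
The quadratic factors as (λ + 6)·(λ + 5).
Eigenvalues: -6, -5, -1.

-6, -5, -1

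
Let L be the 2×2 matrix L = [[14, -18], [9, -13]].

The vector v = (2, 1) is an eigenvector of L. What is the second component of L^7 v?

First find the eigenvalue: Lv = (10, 5) = 5·(2, 1), so λ = 5.
Then L^7 v = λ^7·v = 5^7·(2, 1) = 78125·(2, 1) = (156250, 78125).

78125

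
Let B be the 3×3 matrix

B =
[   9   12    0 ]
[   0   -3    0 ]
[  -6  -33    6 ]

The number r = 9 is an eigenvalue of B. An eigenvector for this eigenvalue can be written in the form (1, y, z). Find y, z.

0, -2

We need (B - 9I)v = 0.
B - 9I = [[0, 12, 0], [0, -12, 0], [-6, -33, -3]].
Row 1: (0)·1 + (12)·y + (0)·z = 0
Row 2: (0)·1 + (-12)·y + (0)·z = 0
Row 3: (-6)·1 + (-33)·y + (-3)·z = 0
Solving gives y = 0, z = -2.
Check: B·(1, 0, -2) = (9, 0, -18) = 9·(1, 0, -2).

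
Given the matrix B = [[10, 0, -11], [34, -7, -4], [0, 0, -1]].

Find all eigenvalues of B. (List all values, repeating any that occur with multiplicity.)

Compute the characteristic polynomial p(λ) = det(λI - B).
Expanding along the first row, p(λ) = λ^3 - 2λ^2 - 73λ - 70.
Try λ = -7: p(-7) = 0, so -7 is a root.
Factor out (λ + 7): p(λ) = (λ + 7)·(λ^2 - 9λ - 10).
The quadratic factors as (λ + 1)·(λ - 10).
Eigenvalues: -7, -1, 10.

-7, -1, 10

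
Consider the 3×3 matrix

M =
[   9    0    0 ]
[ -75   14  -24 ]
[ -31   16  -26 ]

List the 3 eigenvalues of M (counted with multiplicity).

-10, -2, 9

The characteristic polynomial is p(lambda) = det(lambda·I - M).
Cofactor expansion gives p(lambda) = lambda^3 + 3·lambda^2 - 88·lambda - 180.
Try lambda = -2: p(-2) = 0, so -2 is a root.
Dividing by (lambda + 2) leaves lambda^2 + lambda - 90.
The quadratic factors as (lambda + 10)·(lambda - 9).
Eigenvalues: -10, -2, 9.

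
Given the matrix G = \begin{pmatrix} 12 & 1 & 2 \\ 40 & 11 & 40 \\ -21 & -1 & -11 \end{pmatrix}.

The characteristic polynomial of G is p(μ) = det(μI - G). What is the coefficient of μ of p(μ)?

-79

p(μ) = μ^3 - 12μ^2 - 79μ + 990.
The coefficient of μ is -79.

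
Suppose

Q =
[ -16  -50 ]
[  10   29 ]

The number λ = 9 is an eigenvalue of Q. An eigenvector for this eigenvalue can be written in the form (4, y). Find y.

-2

We need (Q - 9I)v = 0.
Q - 9I = [[-25, -50], [10, 20]].
Row 1: (-25)·4 + (-50)·y = 0
Row 2: (10)·4 + (20)·y = 0
Solving gives y = -2.
Check: Q·(4, -2) = (36, -18) = 9·(4, -2).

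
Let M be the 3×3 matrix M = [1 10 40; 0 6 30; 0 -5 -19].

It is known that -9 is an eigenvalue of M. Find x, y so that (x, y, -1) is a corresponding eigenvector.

2, 2

We need (M + 9I)v = 0.
M + 9I = [[10, 10, 40], [0, 15, 30], [0, -5, -10]].
Row 1: (10)·x + (10)·y + (40)·-1 = 0
Row 2: (0)·x + (15)·y + (30)·-1 = 0
Row 3: (0)·x + (-5)·y + (-10)·-1 = 0
Solving gives x = 2, y = 2.
Check: M·(2, 2, -1) = (-18, -18, 9) = -9·(2, 2, -1).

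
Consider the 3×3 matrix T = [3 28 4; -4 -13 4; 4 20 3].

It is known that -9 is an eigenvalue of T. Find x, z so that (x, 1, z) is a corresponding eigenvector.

-2, -1

We need (T + 9I)v = 0.
T + 9I = [[12, 28, 4], [-4, -4, 4], [4, 20, 12]].
Row 1: (12)·x + (28)·1 + (4)·z = 0
Row 2: (-4)·x + (-4)·1 + (4)·z = 0
Row 3: (4)·x + (20)·1 + (12)·z = 0
Solving gives x = -2, z = -1.
Check: T·(-2, 1, -1) = (18, -9, 9) = -9·(-2, 1, -1).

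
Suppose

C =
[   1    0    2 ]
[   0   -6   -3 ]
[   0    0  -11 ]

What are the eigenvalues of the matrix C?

-11, -6, 1

C is upper triangular, so its eigenvalues are the diagonal entries.
Diagonal: 1, -6, -11.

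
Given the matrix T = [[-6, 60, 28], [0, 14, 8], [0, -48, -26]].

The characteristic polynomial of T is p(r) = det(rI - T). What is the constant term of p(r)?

120

p(r) = r^3 + 18r^2 + 92r + 120.
The constant term is 120.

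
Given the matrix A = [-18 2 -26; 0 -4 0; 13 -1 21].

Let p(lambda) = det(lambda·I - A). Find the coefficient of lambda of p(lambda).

p(lambda) = lambda^3 + lambda^2 - 52·lambda - 160.
The coefficient of lambda is -52.

-52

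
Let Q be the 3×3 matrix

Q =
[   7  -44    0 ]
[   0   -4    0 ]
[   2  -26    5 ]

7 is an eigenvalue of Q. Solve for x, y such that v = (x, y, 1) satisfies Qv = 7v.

We need (Q - 7I)v = 0.
Q - 7I = [[0, -44, 0], [0, -11, 0], [2, -26, -2]].
Row 1: (0)·x + (-44)·y + (0)·1 = 0
Row 2: (0)·x + (-11)·y + (0)·1 = 0
Row 3: (2)·x + (-26)·y + (-2)·1 = 0
Solving gives x = 1, y = 0.
Check: Q·(1, 0, 1) = (7, 0, 7) = 7·(1, 0, 1).

1, 0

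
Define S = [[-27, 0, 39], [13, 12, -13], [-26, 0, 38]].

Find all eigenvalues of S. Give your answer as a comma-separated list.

The characteristic polynomial is p(μ) = det(μI - S).
Cofactor expansion gives p(μ) = μ^3 - 23μ^2 + 120μ + 144.
Rational-root test: μ = -1 gives p(-1) = 0.
Factor out (μ + 1): p(μ) = (μ + 1)·(μ^2 - 24μ + 144).
The quadratic factor is (μ - 12)^2.
Eigenvalues: -1, 12, 12.

-1, 12, 12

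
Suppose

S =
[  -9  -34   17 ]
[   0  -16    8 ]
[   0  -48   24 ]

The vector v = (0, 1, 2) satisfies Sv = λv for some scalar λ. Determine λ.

0

Compute Sv: S·(0, 1, 2) = (0, 0, 0).
Since Sv = λv, compare component 2: 0 = λ·1, so λ = 0.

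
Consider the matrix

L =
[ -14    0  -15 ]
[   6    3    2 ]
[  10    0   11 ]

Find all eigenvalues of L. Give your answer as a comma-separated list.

Set up det(sI - L) = 0.
Cofactor expansion gives p(s) = s^3 - 13s + 12.
Try s = 1: p(1) = 0, so 1 is a root.
Dividing by (s - 1) leaves s^2 + s - 12.
The quadratic factors as (s + 4)·(s - 3).
Eigenvalues: -4, 1, 3.

-4, 1, 3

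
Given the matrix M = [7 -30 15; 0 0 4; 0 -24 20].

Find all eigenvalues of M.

The characteristic polynomial is p(lambda) = det(lambda·I - M).
Expanding the 3×3 determinant: p(lambda) = lambda^3 - 27·lambda^2 + 236·lambda - 672.
Rational-root test: lambda = 7 gives p(7) = 0.
Factor out (lambda - 7): p(lambda) = (lambda - 7)·(lambda^2 - 20·lambda + 96).
The quadratic factors as (lambda - 8)·(lambda - 12).
Eigenvalues: 7, 8, 12.

7, 8, 12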